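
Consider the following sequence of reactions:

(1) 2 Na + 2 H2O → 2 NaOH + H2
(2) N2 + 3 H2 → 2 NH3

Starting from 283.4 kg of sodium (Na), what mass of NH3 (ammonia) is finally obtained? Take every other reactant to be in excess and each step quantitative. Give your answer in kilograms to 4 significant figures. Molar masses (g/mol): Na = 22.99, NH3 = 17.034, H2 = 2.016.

69.99 kg

283.4 kg = 283400 g.
n(Na) = 283400 / 22.99 = 12327 mol.
Step 1 gives a 2:1 ratio of Na to H2, so n(H2) = 6163.5 mol.
In step 2 the H2:NH3 ratio is 3:2, so n(NH3) = 4109.0 mol.
Mass of NH3 = 4109.0 × 17.034 = 69993 g = 69.99 kg.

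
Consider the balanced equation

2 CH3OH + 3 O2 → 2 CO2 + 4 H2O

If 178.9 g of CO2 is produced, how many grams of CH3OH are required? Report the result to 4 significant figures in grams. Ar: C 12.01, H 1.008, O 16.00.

130.3 g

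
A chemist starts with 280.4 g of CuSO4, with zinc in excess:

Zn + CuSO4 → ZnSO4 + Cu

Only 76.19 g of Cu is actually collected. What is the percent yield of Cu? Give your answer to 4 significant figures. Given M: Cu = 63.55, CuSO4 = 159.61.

68.24 %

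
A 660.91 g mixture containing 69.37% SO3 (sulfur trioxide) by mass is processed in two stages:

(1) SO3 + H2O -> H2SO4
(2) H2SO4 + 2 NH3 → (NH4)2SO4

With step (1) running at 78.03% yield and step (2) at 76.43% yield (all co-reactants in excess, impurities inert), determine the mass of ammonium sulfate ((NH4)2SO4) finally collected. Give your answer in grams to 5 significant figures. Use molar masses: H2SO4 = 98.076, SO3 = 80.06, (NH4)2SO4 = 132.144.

Pure SO3 = 660.91 × 0.6937 = 458.473 g.
n(SO3) = 458.473 / 80.06 = 5.72662 mol.
Step 1 (SO3:H2SO4 = 1:1): theoretical n(H2SO4) = 5.72662 mol; at 78.03% yield, n(H2SO4) = 4.46848 mol.
Step 2 (H2SO4:(NH4)2SO4 = 1:1): theoretical n((NH4)2SO4) = 4.46848 mol, so theoretical mass = 4.46848 × 132.144 = 590.483 g.
At 76.43% yield, actual mass of (NH4)2SO4 = 590.483 × 0.7643 = 451.306 g.

451.31 g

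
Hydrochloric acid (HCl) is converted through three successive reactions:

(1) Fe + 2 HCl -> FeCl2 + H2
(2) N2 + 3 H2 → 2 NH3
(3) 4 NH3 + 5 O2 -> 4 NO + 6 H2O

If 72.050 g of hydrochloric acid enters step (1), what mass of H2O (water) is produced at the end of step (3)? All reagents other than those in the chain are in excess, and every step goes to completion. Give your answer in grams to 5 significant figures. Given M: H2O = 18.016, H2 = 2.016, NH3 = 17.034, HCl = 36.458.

n(HCl) = 72.050 / 36.458 = 1.97625 mol.
Reaction (1): HCl→H2 ratio 2:1 ⇒ n(H2) = 0.988123 mol.
Reaction (2): H2→NH3 ratio 3:2 ⇒ n(NH3) = 0.658749 mol.
Reaction (3): NH3→H2O ratio 4:6 ⇒ n(H2O) = 0.988123 mol.
Mass of H2O = 0.988123 × 18.016 = 17.8020 g.

17.802 g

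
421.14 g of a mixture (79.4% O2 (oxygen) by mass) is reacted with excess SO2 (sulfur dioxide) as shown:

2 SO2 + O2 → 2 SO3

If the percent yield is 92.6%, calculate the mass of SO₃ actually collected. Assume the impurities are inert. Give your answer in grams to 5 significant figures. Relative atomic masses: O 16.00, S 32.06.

1549.4 g

Pure O2 available = 421.14 g × 0.794 = 334.385 g.
M(O2) = 2(16.00) = 32.00 g/mol.
M(SO3) = 32.06 + 3(16.00) = 80.06 g/mol.
n(O2) = 334.385 g / 32.00 g/mol = 10.4495 mol.
From the equation the O2:SO3 mole ratio is 1:2, so n(SO3) = 10.4495 × 2/1 = 20.8991 mol.
Mass of SO3 = 20.8991 mol × 80.06 g/mol = 1673.18 g.
Actual mass collected = 1673.18 g × 0.926 = 1549.36 g.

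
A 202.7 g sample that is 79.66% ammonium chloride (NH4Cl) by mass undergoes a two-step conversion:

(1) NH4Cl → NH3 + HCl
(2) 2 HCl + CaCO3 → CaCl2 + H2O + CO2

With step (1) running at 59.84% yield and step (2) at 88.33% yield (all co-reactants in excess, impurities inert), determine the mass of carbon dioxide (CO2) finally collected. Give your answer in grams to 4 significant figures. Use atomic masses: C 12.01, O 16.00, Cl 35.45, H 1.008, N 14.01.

35.11 g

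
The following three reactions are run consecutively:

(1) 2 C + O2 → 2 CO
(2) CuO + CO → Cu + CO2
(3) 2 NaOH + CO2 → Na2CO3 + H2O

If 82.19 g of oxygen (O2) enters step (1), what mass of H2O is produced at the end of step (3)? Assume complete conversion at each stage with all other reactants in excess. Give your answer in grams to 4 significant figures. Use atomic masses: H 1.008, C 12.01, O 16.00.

92.55 g

M(O2) = 2(16.00) = 32.00 g/mol.
M(H2O) = 2(1.008) + 16.00 = 18.016 g/mol.
n(O2) = 82.19 / 32.00 = 2.5684 mol.
Reaction (1): O2→CO ratio 1:2 ⇒ n(CO) = 5.1369 mol.
Reaction (2): CO→CO2 ratio 1:1 ⇒ n(CO2) = 5.1369 mol.
Reaction (3): CO2→H2O ratio 1:1 ⇒ n(H2O) = 5.1369 mol.
Mass of H2O = 5.1369 × 18.016 = 92.546 g.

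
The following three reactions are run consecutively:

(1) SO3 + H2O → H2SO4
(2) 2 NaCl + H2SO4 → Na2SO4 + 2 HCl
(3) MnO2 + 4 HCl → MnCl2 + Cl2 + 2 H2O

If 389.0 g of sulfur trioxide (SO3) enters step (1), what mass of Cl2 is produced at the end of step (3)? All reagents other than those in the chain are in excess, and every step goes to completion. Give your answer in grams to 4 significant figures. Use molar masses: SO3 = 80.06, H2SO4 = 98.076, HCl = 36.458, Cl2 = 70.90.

172.2 g

n(SO3) = 389.0 / 80.06 = 4.8589 mol.
Reaction (1): SO3→H2SO4 ratio 1:1 ⇒ n(H2SO4) = 4.8589 mol.
Reaction (2): H2SO4→HCl ratio 1:2 ⇒ n(HCl) = 9.7177 mol.
Reaction (3): HCl→Cl2 ratio 4:1 ⇒ n(Cl2) = 2.4294 mol.
Mass of Cl2 = 2.4294 × 70.90 = 172.25 g.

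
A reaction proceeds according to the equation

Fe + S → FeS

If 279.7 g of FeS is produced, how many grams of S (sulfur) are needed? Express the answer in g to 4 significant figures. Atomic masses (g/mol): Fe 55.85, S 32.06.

102.0 g

M(FeS) = 55.85 + 32.06 = 87.91 g/mol.
M(S) = 32.06 g/mol.
n(FeS) = 279.70 g / 87.91 g/mol = 3.1817 mol.
From the equation the FeS:S mole ratio is 1:1, so n(S) = 3.1817 × 1/1 = 3.1817 mol.
Mass of S = 3.1817 mol × 32.06 g/mol = 102.00 g.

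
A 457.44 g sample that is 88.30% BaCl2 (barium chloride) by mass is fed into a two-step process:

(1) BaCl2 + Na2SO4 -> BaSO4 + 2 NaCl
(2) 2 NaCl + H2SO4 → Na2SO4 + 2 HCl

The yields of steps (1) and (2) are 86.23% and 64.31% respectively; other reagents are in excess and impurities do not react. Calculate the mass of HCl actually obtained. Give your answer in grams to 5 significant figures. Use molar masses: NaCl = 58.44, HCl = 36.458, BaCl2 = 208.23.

Pure BaCl2 = 457.44 × 0.8830 = 403.920 g.
n(BaCl2) = 403.920 / 208.23 = 1.93978 mol.
Step 1 (BaCl2:NaCl = 1:2): theoretical n(NaCl) = 3.87955 mol; at 86.23% yield, n(NaCl) = 3.34534 mol.
Step 2 (NaCl:HCl = 2:2): theoretical n(HCl) = 3.34534 mol, so theoretical mass = 3.34534 × 36.458 = 121.964 g.
At 64.31% yield, actual mass of HCl = 121.964 × 0.6431 = 78.4352 g.

78.435 g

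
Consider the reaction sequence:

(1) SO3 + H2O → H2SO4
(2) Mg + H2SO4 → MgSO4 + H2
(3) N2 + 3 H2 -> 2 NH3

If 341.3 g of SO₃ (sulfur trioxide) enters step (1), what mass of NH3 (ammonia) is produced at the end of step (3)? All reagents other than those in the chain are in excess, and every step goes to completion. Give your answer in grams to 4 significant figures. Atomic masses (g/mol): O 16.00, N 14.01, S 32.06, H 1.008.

M(SO3) = 32.06 + 3(16.00) = 80.06 g/mol.
M(NH3) = 14.01 + 3(1.008) = 17.034 g/mol.
n(SO3) = 341.3 / 80.06 = 4.2631 mol.
Reaction (1): SO3→H2SO4 ratio 1:1 ⇒ n(H2SO4) = 4.2631 mol.
Reaction (2): H2SO4→H2 ratio 1:1 ⇒ n(H2) = 4.2631 mol.
Reaction (3): H2→NH3 ratio 3:2 ⇒ n(NH3) = 2.8420 mol.
Mass of NH3 = 2.8420 × 17.034 = 48.411 g.

48.41 g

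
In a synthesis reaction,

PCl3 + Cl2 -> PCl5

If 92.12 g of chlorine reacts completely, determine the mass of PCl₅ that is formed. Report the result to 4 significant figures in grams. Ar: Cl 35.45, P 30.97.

M(Cl2) = 2(35.45) = 70.90 g/mol.
M(PCl5) = 30.97 + 5(35.45) = 208.22 g/mol.
n(Cl2) = 92.120 g / 70.90 g/mol = 1.2993 mol.
From the equation the Cl2:PCl5 mole ratio is 1:1, so n(PCl5) = 1.2993 × 1/1 = 1.2993 mol.
Mass of PCl5 = 1.2993 mol × 208.22 g/mol = 270.54 g.

270.5 g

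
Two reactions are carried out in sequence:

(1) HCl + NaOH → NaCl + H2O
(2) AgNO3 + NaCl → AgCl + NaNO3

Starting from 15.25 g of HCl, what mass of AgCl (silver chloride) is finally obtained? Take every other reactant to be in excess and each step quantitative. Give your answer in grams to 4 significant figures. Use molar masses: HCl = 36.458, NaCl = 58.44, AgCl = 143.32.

59.95 g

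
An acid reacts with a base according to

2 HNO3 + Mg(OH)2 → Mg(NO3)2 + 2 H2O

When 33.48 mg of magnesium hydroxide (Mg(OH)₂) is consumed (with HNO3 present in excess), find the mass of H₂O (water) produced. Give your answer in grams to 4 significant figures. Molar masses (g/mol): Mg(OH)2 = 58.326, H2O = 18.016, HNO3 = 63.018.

0.02068 g

Convert: 33.48 mg = 0.033480 g.
n(Mg(OH)2) = 0.033480 g / 58.326 g/mol = 0.00057402 mol.
From the equation the Mg(OH)2:H2O mole ratio is 1:2, so n(H2O) = 0.00057402 × 2/1 = 0.0011480 mol.
Mass of H2O = 0.0011480 mol × 18.016 g/mol = 0.020683 g.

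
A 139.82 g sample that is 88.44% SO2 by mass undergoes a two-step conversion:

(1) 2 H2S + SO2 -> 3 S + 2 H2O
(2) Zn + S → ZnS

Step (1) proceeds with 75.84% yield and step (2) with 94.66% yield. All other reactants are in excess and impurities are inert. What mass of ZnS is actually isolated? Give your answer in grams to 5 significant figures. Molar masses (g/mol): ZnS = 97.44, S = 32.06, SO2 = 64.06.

405.09 g

Pure SO2 = 139.82 × 0.8844 = 123.657 g.
n(SO2) = 123.657 / 64.06 = 1.93033 mol.
Step 1 (SO2:S = 1:3): theoretical n(S) = 5.79098 mol; at 75.84% yield, n(S) = 4.39188 mol.
Step 2 (S:ZnS = 1:1): theoretical n(ZnS) = 4.39188 mol, so theoretical mass = 4.39188 × 97.44 = 427.945 g.
At 94.66% yield, actual mass of ZnS = 427.945 × 0.9466 = 405.093 g.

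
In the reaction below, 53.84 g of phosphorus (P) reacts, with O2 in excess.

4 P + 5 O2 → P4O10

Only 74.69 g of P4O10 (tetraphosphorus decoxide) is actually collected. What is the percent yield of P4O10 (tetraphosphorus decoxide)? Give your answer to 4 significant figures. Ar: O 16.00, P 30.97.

60.54 %

M(P) = 30.97 g/mol.
M(P4O10) = 4(30.97) + 10(16.00) = 283.88 g/mol.
n(P) = 53.840 g / 30.97 g/mol = 1.7385 mol.
From the equation the P:P4O10 mole ratio is 4:1, so n(P4O10) = 1.7385 × 1/4 = 0.43461 mol.
Mass of P4O10 = 0.43461 mol × 283.88 g/mol = 123.38 g.
This is the theoretical yield. Percent yield = 74.69 g / 123.38 g × 100% = 60.537%.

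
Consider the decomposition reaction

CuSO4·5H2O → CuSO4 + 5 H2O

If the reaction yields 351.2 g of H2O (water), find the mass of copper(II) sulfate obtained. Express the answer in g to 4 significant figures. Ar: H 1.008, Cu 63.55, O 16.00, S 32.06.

M(H2O) = 2(1.008) + 16.00 = 18.016 g/mol.
M(CuSO4) = 63.55 + 32.06 + 4(16.00) = 159.61 g/mol.
n(H2O) = 351.20 g / 18.016 g/mol = 19.494 mol.
From the equation the H2O:CuSO4 mole ratio is 5:1, so n(CuSO4) = 19.494 × 1/5 = 3.8988 mol.
Mass of CuSO4 = 3.8988 mol × 159.61 g/mol = 622.28 g.

622.3 g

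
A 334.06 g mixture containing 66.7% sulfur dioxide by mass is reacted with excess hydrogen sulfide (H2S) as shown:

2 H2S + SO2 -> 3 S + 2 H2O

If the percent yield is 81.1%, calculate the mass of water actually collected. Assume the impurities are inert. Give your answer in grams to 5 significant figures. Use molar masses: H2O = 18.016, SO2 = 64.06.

101.64 g

Pure SO2 available = 334.06 g × 0.667 = 222.818 g.
n(SO2) = 222.818 g / 64.06 g/mol = 3.47827 mol.
From the equation the SO2:H2O mole ratio is 1:2, so n(H2O) = 3.47827 × 2/1 = 6.95654 mol.
Mass of H2O = 6.95654 mol × 18.016 g/mol = 125.329 g.
Actual mass collected = 125.329 g × 0.811 = 101.642 g.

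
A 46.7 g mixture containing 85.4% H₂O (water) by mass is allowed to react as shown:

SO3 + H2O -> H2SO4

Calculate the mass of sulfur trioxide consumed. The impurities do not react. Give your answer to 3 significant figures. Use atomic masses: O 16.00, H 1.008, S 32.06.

Mass of pure H2O = 46.7 g × 0.854 = 39.88 g.
M(H2O) = 2(1.008) + 16.00 = 18.016 g/mol.
M(SO3) = 32.06 + 3(16.00) = 80.06 g/mol.
n(H2O) = 39.88 g / 18.016 g/mol = 2.214 mol.
From the equation the H2O:SO3 mole ratio is 1:1, so n(SO3) = 2.214 × 1/1 = 2.214 mol.
Mass of SO3 = 2.214 mol × 80.06 g/mol = 177.2 g.

177 g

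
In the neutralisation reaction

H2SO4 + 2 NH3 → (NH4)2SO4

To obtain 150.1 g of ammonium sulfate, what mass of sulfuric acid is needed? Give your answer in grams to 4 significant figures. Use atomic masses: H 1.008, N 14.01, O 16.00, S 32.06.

111.4 g

M((NH4)2SO4) = 2(14.01) + 8(1.008) + 32.06 + 4(16.00) = 132.144 g/mol.
M(H2SO4) = 2(1.008) + 32.06 + 4(16.00) = 98.076 g/mol.
n((NH4)2SO4) = 150.10 g / 132.144 g/mol = 1.1359 mol.
From the equation the (NH4)2SO4:H2SO4 mole ratio is 1:1, so n(H2SO4) = 1.1359 × 1/1 = 1.1359 mol.
Mass of H2SO4 = 1.1359 mol × 98.076 g/mol = 111.40 g.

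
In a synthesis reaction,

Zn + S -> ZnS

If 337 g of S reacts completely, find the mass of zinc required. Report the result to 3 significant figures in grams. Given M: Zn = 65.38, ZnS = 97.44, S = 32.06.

687 g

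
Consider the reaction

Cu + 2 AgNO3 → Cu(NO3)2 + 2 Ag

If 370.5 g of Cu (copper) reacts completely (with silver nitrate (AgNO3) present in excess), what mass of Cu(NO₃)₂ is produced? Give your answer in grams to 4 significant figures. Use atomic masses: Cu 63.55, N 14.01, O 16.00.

M(Cu) = 63.55 g/mol.
M(Cu(NO3)2) = 63.55 + 2(14.01) + 6(16.00) = 187.57 g/mol.
n(Cu) = 370.50 g / 63.55 g/mol = 5.8301 mol.
From the equation the Cu:Cu(NO3)2 mole ratio is 1:1, so n(Cu(NO3)2) = 5.8301 × 1/1 = 5.8301 mol.
Mass of Cu(NO3)2 = 5.8301 mol × 187.57 g/mol = 1093.5 g.

1094 g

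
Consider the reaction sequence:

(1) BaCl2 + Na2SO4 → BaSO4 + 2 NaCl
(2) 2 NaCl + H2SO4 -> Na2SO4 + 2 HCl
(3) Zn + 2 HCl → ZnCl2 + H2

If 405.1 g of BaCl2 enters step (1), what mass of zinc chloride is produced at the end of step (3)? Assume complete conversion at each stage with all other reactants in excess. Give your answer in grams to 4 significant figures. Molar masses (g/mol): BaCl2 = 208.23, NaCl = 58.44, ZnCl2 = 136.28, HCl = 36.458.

265.1 g

n(BaCl2) = 405.1 / 208.23 = 1.9454 mol.
Reaction (1): BaCl2→NaCl ratio 1:2 ⇒ n(NaCl) = 3.8909 mol.
Reaction (2): NaCl→HCl ratio 2:2 ⇒ n(HCl) = 3.8909 mol.
Reaction (3): HCl→ZnCl2 ratio 2:1 ⇒ n(ZnCl2) = 1.9454 mol.
Mass of ZnCl2 = 1.9454 × 136.28 = 265.13 g.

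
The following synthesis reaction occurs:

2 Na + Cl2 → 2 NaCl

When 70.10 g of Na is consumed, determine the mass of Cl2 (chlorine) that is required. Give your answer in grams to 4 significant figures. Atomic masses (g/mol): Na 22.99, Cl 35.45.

M(Na) = 22.99 g/mol.
M(Cl2) = 2(35.45) = 70.90 g/mol.
n(Na) = 70.100 g / 22.99 g/mol = 3.0492 mol.
From the equation the Na:Cl2 mole ratio is 2:1, so n(Cl2) = 3.0492 × 1/2 = 1.5246 mol.
Mass of Cl2 = 1.5246 mol × 70.90 g/mol = 108.09 g.

108.1 g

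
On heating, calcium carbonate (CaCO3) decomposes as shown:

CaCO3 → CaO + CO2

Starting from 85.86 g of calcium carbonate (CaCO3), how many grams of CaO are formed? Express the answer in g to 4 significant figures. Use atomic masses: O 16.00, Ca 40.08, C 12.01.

M(CaCO3) = 40.08 + 12.01 + 3(16.00) = 100.09 g/mol.
M(CaO) = 40.08 + 16.00 = 56.08 g/mol.
n(CaCO3) = 85.860 g / 100.09 g/mol = 0.85783 mol.
From the equation the CaCO3:CaO mole ratio is 1:1, so n(CaO) = 0.85783 × 1/1 = 0.85783 mol.
Mass of CaO = 0.85783 mol × 56.08 g/mol = 48.107 g.

48.11 g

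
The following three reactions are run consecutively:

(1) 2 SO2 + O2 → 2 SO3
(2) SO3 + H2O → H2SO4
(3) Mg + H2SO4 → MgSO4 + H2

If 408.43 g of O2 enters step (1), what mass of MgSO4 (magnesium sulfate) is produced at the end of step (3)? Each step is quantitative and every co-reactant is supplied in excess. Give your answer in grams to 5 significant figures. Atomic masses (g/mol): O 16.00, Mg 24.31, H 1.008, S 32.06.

3072.7 g

M(O2) = 2(16.00) = 32.00 g/mol.
M(MgSO4) = 24.31 + 32.06 + 4(16.00) = 120.37 g/mol.
n(O2) = 408.43 / 32.00 = 12.7634 mol.
Reaction (1): O2→SO3 ratio 1:2 ⇒ n(SO3) = 25.5269 mol.
Reaction (2): SO3→H2SO4 ratio 1:1 ⇒ n(H2SO4) = 25.5269 mol.
Reaction (3): H2SO4→MgSO4 ratio 1:1 ⇒ n(MgSO4) = 25.5269 mol.
Mass of MgSO4 = 25.5269 × 120.37 = 3072.67 g.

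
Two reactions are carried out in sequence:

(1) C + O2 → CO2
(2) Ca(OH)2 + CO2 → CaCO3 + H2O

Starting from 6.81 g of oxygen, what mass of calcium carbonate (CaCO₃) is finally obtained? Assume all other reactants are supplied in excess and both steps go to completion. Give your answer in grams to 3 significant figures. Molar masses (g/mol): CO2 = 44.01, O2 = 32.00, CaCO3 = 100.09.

n(O2) = 6.810 / 32.00 = 0.2128 mol.
Step 1 gives a 1:1 ratio of O2 to CO2, so n(CO2) = 0.2128 mol.
In step 2 the CO2:CaCO3 ratio is 1:1, so n(CaCO3) = 0.2128 mol.
Mass of CaCO3 = 0.2128 × 100.09 = 21.30 g.

21.3 g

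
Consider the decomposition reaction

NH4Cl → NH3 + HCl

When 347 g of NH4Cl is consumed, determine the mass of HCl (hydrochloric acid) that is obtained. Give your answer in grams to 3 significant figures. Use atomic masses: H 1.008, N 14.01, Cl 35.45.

M(NH4Cl) = 14.01 + 4(1.008) + 35.45 = 53.492 g/mol.
M(HCl) = 1.008 + 35.45 = 36.458 g/mol.
n(NH4Cl) = 347.0 g / 53.492 g/mol = 6.487 mol.
From the equation the NH4Cl:HCl mole ratio is 1:1, so n(HCl) = 6.487 × 1/1 = 6.487 mol.
Mass of HCl = 6.487 mol × 36.458 g/mol = 236.5 g.

237 g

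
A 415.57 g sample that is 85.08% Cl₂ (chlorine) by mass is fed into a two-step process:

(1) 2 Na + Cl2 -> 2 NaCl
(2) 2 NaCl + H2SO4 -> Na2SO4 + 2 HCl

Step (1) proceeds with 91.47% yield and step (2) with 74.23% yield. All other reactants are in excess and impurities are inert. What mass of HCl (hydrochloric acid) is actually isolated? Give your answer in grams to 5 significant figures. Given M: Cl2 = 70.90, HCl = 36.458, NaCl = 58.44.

Pure Cl2 = 415.57 × 0.8508 = 353.567 g.
n(Cl2) = 353.567 / 70.90 = 4.98684 mol.
Step 1 (Cl2:NaCl = 1:2): theoretical n(NaCl) = 9.97368 mol; at 91.47% yield, n(NaCl) = 9.12293 mol.
Step 2 (NaCl:HCl = 2:2): theoretical n(HCl) = 9.12293 mol, so theoretical mass = 9.12293 × 36.458 = 332.604 g.
At 74.23% yield, actual mass of HCl = 332.604 × 0.7423 = 246.892 g.

246.89 g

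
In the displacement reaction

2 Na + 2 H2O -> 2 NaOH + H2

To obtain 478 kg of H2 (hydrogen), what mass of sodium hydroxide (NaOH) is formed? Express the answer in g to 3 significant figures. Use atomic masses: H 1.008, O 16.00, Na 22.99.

19000000 g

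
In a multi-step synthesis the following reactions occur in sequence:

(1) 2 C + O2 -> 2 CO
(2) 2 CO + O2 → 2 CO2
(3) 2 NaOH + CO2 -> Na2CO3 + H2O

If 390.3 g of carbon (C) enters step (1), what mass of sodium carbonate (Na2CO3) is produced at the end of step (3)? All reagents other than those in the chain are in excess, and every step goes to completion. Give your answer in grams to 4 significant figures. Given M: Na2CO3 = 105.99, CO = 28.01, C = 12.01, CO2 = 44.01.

3444 g

n(C) = 390.3 / 12.01 = 32.498 mol.
Reaction (1): C→CO ratio 2:2 ⇒ n(CO) = 32.498 mol.
Reaction (2): CO→CO2 ratio 2:2 ⇒ n(CO2) = 32.498 mol.
Reaction (3): CO2→Na2CO3 ratio 1:1 ⇒ n(Na2CO3) = 32.498 mol.
Mass of Na2CO3 = 32.498 × 105.99 = 3444.5 g.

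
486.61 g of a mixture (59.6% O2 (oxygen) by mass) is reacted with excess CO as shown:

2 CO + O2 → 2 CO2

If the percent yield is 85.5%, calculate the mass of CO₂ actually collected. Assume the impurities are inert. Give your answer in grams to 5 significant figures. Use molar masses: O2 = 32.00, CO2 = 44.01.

Pure O2 available = 486.61 g × 0.596 = 290.020 g.
n(O2) = 290.020 g / 32.00 g/mol = 9.06311 mol.
From the equation the O2:CO2 mole ratio is 1:2, so n(CO2) = 9.06311 × 2/1 = 18.1262 mol.
Mass of CO2 = 18.1262 mol × 44.01 g/mol = 797.735 g.
Actual mass collected = 797.735 g × 0.855 = 682.063 g.

682.06 g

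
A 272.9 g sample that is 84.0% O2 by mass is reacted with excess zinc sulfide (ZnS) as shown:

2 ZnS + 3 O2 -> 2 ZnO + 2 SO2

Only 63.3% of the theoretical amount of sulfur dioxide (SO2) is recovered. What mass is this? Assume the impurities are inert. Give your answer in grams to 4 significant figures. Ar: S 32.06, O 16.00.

193.7 g

Pure O2 available = 272.9 g × 0.840 = 229.24 g.
M(O2) = 2(16.00) = 32.00 g/mol.
M(SO2) = 32.06 + 2(16.00) = 64.06 g/mol.
n(O2) = 229.24 g / 32.00 g/mol = 7.1636 mol.
From the equation the O2:SO2 mole ratio is 3:2, so n(SO2) = 7.1636 × 2/3 = 4.7757 mol.
Mass of SO2 = 4.7757 mol × 64.06 g/mol = 305.93 g.
Actual mass collected = 305.93 g × 0.633 = 193.66 g.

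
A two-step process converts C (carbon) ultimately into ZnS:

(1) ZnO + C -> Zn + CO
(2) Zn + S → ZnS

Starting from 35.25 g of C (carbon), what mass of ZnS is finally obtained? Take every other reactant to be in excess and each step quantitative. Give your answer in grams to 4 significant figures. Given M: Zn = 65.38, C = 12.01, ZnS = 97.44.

n(C) = 35.250 / 12.01 = 2.9351 mol.
Step 1 gives a 1:1 ratio of C to Zn, so n(Zn) = 2.9351 mol.
In step 2 the Zn:ZnS ratio is 1:1, so n(ZnS) = 2.9351 mol.
Mass of ZnS = 2.9351 × 97.44 = 285.99 g.

286.0 g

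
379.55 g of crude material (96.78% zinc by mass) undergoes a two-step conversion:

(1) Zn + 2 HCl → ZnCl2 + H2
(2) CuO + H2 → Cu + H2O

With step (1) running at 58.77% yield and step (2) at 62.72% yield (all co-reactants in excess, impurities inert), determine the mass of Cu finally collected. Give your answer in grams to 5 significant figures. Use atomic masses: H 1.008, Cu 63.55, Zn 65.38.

Pure Zn = 379.55 × 0.9678 = 367.328 g.
M(Zn) = 65.38 g/mol.
M(Cu) = 63.55 g/mol.
n(Zn) = 367.328 / 65.38 = 5.61836 mol.
Step 1 (Zn:H2 = 1:1): theoretical n(H2) = 5.61836 mol; at 58.77% yield, n(H2) = 3.30191 mol.
Step 2 (H2:Cu = 1:1): theoretical n(Cu) = 3.30191 mol, so theoretical mass = 3.30191 × 63.55 = 209.836 g.
At 62.72% yield, actual mass of Cu = 209.836 × 0.6272 = 131.609 g.

131.61 g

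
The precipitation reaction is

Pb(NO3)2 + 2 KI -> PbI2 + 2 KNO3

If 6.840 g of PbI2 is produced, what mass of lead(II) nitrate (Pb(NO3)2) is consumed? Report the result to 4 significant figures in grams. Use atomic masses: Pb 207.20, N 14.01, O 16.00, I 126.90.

4.914 g

M(PbI2) = 207.20 + 2(126.90) = 461.00 g/mol.
M(Pb(NO3)2) = 207.20 + 2(14.01) + 6(16.00) = 331.22 g/mol.
n(PbI2) = 6.8400 g / 461.00 g/mol = 0.014837 mol.
From the equation the PbI2:Pb(NO3)2 mole ratio is 1:1, so n(Pb(NO3)2) = 0.014837 × 1/1 = 0.014837 mol.
Mass of Pb(NO3)2 = 0.014837 mol × 331.22 g/mol = 4.9144 g.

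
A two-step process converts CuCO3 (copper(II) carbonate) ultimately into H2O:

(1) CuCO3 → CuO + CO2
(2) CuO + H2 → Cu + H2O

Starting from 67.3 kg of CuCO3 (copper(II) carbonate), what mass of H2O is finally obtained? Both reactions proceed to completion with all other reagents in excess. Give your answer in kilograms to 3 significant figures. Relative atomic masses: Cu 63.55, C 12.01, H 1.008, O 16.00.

9.81 kg

M(CuCO3) = 63.55 + 12.01 + 3(16.00) = 123.56 g/mol.
M(H2O) = 2(1.008) + 16.00 = 18.016 g/mol.
67.3 kg = 67300 g.
n(CuCO3) = 67300 / 123.56 = 544.7 mol.
Step 1 gives a 1:1 ratio of CuCO3 to CuO, so n(CuO) = 544.7 mol.
In step 2 the CuO:H2O ratio is 1:1, so n(H2O) = 544.7 mol.
Mass of H2O = 544.7 × 18.016 = 9813 g = 9.81 kg.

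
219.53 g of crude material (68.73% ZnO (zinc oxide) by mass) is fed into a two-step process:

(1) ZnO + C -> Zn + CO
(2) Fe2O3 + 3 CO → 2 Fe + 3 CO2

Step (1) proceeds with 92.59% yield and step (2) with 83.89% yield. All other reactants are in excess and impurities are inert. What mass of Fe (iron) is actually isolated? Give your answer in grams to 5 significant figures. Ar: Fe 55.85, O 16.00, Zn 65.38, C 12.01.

53.620 g

Pure ZnO = 219.53 × 0.6873 = 150.883 g.
M(ZnO) = 65.38 + 16.00 = 81.38 g/mol.
M(Fe) = 55.85 g/mol.
n(ZnO) = 150.883 / 81.38 = 1.85405 mol.
Step 1 (ZnO:CO = 1:1): theoretical n(CO) = 1.85405 mol; at 92.59% yield, n(CO) = 1.71667 mol.
Step 2 (CO:Fe = 3:2): theoretical n(Fe) = 1.14445 mol, so theoretical mass = 1.14445 × 55.85 = 63.9173 g.
At 83.89% yield, actual mass of Fe = 63.9173 × 0.8389 = 53.6202 g.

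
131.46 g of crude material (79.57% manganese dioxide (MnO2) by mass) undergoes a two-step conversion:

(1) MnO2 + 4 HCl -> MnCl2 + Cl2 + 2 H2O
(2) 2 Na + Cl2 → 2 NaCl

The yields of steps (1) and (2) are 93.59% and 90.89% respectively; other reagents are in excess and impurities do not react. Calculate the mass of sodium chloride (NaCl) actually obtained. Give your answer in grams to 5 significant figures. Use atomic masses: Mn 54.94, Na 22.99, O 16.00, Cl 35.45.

Pure MnO2 = 131.46 × 0.7957 = 104.603 g.
M(MnO2) = 54.94 + 2(16.00) = 86.94 g/mol.
M(NaCl) = 22.99 + 35.45 = 58.44 g/mol.
n(MnO2) = 104.603 / 86.94 = 1.20316 mol.
Step 1 (MnO2:Cl2 = 1:1): theoretical n(Cl2) = 1.20316 mol; at 93.59% yield, n(Cl2) = 1.12604 mol.
Step 2 (Cl2:NaCl = 1:2): theoretical n(NaCl) = 2.25207 mol, so theoretical mass = 2.25207 × 58.44 = 131.611 g.
At 90.89% yield, actual mass of NaCl = 131.611 × 0.9089 = 119.621 g.

119.62 g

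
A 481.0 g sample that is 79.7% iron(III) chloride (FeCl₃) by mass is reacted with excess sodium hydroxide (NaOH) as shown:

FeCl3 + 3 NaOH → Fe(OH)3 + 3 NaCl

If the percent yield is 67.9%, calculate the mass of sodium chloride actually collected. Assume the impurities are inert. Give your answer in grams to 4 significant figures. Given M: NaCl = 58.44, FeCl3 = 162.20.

Pure FeCl3 available = 481.0 g × 0.797 = 383.36 g.
n(FeCl3) = 383.36 g / 162.20 g/mol = 2.3635 mol.
From the equation the FeCl3:NaCl mole ratio is 1:3, so n(NaCl) = 2.3635 × 3/1 = 7.0905 mol.
Mass of NaCl = 7.0905 mol × 58.44 g/mol = 414.37 g.
Actual mass collected = 414.37 g × 0.679 = 281.35 g.

281.4 g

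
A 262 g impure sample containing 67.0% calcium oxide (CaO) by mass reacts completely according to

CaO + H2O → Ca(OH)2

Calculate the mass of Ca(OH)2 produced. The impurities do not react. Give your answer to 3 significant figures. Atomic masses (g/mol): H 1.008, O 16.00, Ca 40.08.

Mass of pure CaO = 262 g × 0.670 = 175.5 g.
M(CaO) = 40.08 + 16.00 = 56.08 g/mol.
M(Ca(OH)2) = 40.08 + 2(16.00) + 2(1.008) = 74.096 g/mol.
n(CaO) = 175.5 g / 56.08 g/mol = 3.130 mol.
From the equation the CaO:Ca(OH)2 mole ratio is 1:1, so n(Ca(OH)2) = 3.130 × 1/1 = 3.130 mol.
Mass of Ca(OH)2 = 3.130 mol × 74.096 g/mol = 231.9 g.

232 g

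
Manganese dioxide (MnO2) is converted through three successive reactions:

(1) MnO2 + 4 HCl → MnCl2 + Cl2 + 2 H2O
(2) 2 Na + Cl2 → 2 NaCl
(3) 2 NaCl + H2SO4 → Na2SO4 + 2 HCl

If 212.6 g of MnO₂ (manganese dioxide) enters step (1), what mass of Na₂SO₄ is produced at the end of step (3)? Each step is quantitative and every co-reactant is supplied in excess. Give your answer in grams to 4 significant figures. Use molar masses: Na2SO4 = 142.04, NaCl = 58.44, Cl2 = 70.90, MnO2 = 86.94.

n(MnO2) = 212.6 / 86.94 = 2.4454 mol.
Reaction (1): MnO2→Cl2 ratio 1:1 ⇒ n(Cl2) = 2.4454 mol.
Reaction (2): Cl2→NaCl ratio 1:2 ⇒ n(NaCl) = 4.8907 mol.
Reaction (3): NaCl→Na2SO4 ratio 2:1 ⇒ n(Na2SO4) = 2.4454 mol.
Mass of Na2SO4 = 2.4454 × 142.04 = 347.34 g.

347.3 g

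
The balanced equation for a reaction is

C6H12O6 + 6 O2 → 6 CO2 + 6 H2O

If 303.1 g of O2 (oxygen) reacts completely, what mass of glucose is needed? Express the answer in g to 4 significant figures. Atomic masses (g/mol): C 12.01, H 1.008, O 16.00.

M(O2) = 2(16.00) = 32.00 g/mol.
M(C6H12O6) = 6(12.01) + 12(1.008) + 6(16.00) = 180.156 g/mol.
n(O2) = 303.10 g / 32.00 g/mol = 9.4719 mol.
From the equation the O2:C6H12O6 mole ratio is 6:1, so n(C6H12O6) = 9.4719 × 1/6 = 1.5786 mol.
Mass of C6H12O6 = 1.5786 mol × 180.156 g/mol = 284.40 g.

284.4 g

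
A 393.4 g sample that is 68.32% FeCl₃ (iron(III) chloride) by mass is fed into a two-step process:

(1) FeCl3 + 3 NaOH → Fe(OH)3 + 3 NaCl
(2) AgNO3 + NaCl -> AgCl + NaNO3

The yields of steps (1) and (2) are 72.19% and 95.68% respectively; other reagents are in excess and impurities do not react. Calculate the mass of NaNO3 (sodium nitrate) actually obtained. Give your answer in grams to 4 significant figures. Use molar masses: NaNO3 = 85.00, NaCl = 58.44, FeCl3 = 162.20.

Pure FeCl3 = 393.4 × 0.6832 = 268.77 g.
n(FeCl3) = 268.77 / 162.20 = 1.6570 mol.
Step 1 (FeCl3:NaCl = 1:3): theoretical n(NaCl) = 4.9711 mol; at 72.19% yield, n(NaCl) = 3.5886 mol.
Step 2 (NaCl:NaNO3 = 1:1): theoretical n(NaNO3) = 3.5886 mol, so theoretical mass = 3.5886 × 85.00 = 305.03 g.
At 95.68% yield, actual mass of NaNO3 = 305.03 × 0.9568 = 291.86 g.

291.9 g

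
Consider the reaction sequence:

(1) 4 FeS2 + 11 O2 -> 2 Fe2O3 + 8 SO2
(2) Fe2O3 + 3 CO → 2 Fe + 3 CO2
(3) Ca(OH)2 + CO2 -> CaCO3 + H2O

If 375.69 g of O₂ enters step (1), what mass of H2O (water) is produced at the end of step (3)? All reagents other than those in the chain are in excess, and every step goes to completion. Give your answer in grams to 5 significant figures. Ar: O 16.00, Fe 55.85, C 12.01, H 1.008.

115.37 g

M(O2) = 2(16.00) = 32.00 g/mol.
M(H2O) = 2(1.008) + 16.00 = 18.016 g/mol.
n(O2) = 375.69 / 32.00 = 11.7403 mol.
Reaction (1): O2→Fe2O3 ratio 11:2 ⇒ n(Fe2O3) = 2.13460 mol.
Reaction (2): Fe2O3→CO2 ratio 1:3 ⇒ n(CO2) = 6.40381 mol.
Reaction (3): CO2→H2O ratio 1:1 ⇒ n(H2O) = 6.40381 mol.
Mass of H2O = 6.40381 × 18.016 = 115.371 g.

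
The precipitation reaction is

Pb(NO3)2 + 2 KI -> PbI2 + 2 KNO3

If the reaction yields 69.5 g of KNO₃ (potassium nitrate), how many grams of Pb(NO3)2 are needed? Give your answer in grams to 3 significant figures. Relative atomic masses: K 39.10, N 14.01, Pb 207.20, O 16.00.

114 g

M(KNO3) = 39.10 + 14.01 + 3(16.00) = 101.11 g/mol.
M(Pb(NO3)2) = 207.20 + 2(14.01) + 6(16.00) = 331.22 g/mol.
n(KNO3) = 69.50 g / 101.11 g/mol = 0.6874 mol.
From the equation the KNO3:Pb(NO3)2 mole ratio is 2:1, so n(Pb(NO3)2) = 0.6874 × 1/2 = 0.3437 mol.
Mass of Pb(NO3)2 = 0.3437 mol × 331.22 g/mol = 113.8 g.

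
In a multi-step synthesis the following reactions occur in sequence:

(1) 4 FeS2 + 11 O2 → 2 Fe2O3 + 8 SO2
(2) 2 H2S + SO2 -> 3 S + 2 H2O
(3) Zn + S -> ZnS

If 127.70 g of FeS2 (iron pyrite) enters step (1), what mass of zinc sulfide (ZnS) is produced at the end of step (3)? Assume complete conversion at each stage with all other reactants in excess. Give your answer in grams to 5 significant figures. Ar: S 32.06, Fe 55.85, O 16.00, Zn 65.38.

M(FeS2) = 55.85 + 2(32.06) = 119.97 g/mol.
M(ZnS) = 65.38 + 32.06 = 97.44 g/mol.
n(FeS2) = 127.70 / 119.97 = 1.06443 mol.
Reaction (1): FeS2→SO2 ratio 4:8 ⇒ n(SO2) = 2.12887 mol.
Reaction (2): SO2→S ratio 1:3 ⇒ n(S) = 6.38660 mol.
Reaction (3): S→ZnS ratio 1:1 ⇒ n(ZnS) = 6.38660 mol.
Mass of ZnS = 6.38660 × 97.44 = 622.310 g.

622.31 g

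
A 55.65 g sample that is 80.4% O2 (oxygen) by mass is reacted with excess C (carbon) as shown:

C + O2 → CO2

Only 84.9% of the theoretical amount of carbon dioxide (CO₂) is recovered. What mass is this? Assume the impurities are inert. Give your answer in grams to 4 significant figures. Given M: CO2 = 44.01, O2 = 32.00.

52.24 g

Pure O2 available = 55.65 g × 0.804 = 44.743 g.
n(O2) = 44.743 g / 32.00 g/mol = 1.3982 mol.
From the equation the O2:CO2 mole ratio is 1:1, so n(CO2) = 1.3982 × 1/1 = 1.3982 mol.
Mass of CO2 = 1.3982 mol × 44.01 g/mol = 61.535 g.
Actual mass collected = 61.535 g × 0.849 = 52.243 g.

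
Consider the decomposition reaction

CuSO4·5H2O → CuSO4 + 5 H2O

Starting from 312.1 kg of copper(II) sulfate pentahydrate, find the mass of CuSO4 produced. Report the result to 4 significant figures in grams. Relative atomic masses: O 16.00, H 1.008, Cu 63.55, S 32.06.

M(CuSO4·5H2O) = 63.55 + 32.06 + 9(16.00) + 10(1.008) = 249.69 g/mol.
M(CuSO4) = 63.55 + 32.06 + 4(16.00) = 159.61 g/mol.
Convert: 312.1 kg = 312100 g.
n(CuSO4·5H2O) = 312100 g / 249.69 g/mol = 1249.9 mol.
From the equation the CuSO4·5H2O:CuSO4 mole ratio is 1:1, so n(CuSO4) = 1249.9 × 1/1 = 1249.9 mol.
Mass of CuSO4 = 1249.9 mol × 159.61 g/mol = 199500 g.

199500 g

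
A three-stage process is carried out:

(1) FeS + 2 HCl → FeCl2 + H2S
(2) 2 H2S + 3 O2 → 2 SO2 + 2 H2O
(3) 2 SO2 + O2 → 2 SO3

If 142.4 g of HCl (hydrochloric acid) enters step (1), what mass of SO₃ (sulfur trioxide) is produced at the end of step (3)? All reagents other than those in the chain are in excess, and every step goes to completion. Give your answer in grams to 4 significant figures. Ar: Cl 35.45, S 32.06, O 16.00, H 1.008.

M(HCl) = 1.008 + 35.45 = 36.458 g/mol.
M(SO3) = 32.06 + 3(16.00) = 80.06 g/mol.
n(HCl) = 142.4 / 36.458 = 3.9059 mol.
Reaction (1): HCl→H2S ratio 2:1 ⇒ n(H2S) = 1.9529 mol.
Reaction (2): H2S→SO2 ratio 2:2 ⇒ n(SO2) = 1.9529 mol.
Reaction (3): SO2→SO3 ratio 2:2 ⇒ n(SO3) = 1.9529 mol.
Mass of SO3 = 1.9529 × 80.06 = 156.35 g.

156.4 g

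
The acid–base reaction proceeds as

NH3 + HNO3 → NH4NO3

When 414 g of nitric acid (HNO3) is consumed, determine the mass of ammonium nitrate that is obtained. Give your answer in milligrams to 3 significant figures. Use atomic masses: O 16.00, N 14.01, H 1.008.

526000 mg

M(HNO3) = 1.008 + 14.01 + 3(16.00) = 63.018 g/mol.
M(NH4NO3) = 2(14.01) + 4(1.008) + 3(16.00) = 80.052 g/mol.
n(HNO3) = 414.0 g / 63.018 g/mol = 6.570 mol.
From the equation the HNO3:NH4NO3 mole ratio is 1:1, so n(NH4NO3) = 6.570 × 1/1 = 6.570 mol.
Mass of NH4NO3 = 6.570 mol × 80.052 g/mol = 525.9 g.
Converting to mg: 525.9 g = 526000 mg.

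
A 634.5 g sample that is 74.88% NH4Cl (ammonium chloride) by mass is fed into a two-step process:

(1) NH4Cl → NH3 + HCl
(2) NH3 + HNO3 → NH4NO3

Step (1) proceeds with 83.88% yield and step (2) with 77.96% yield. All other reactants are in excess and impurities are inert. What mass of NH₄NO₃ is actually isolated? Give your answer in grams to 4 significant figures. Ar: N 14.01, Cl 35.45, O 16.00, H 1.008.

Pure NH4Cl = 634.5 × 0.7488 = 475.11 g.
M(NH4Cl) = 14.01 + 4(1.008) + 35.45 = 53.492 g/mol.
M(NH4NO3) = 2(14.01) + 4(1.008) + 3(16.00) = 80.052 g/mol.
n(NH4Cl) = 475.11 / 53.492 = 8.8820 mol.
Step 1 (NH4Cl:NH3 = 1:1): theoretical n(NH3) = 8.8820 mol; at 83.88% yield, n(NH3) = 7.4502 mol.
Step 2 (NH3:NH4NO3 = 1:1): theoretical n(NH4NO3) = 7.4502 mol, so theoretical mass = 7.4502 × 80.052 = 596.40 g.
At 77.96% yield, actual mass of NH4NO3 = 596.40 × 0.7796 = 464.96 g.

465.0 g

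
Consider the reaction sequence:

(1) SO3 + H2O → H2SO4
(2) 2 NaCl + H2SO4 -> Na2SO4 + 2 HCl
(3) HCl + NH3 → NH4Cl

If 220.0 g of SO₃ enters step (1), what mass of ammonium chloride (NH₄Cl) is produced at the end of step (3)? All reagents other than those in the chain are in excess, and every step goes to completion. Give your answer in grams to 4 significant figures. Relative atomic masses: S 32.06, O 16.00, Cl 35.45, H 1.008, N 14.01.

M(SO3) = 32.06 + 3(16.00) = 80.06 g/mol.
M(NH4Cl) = 14.01 + 4(1.008) + 35.45 = 53.492 g/mol.
n(SO3) = 220.0 / 80.06 = 2.7479 mol.
Reaction (1): SO3→H2SO4 ratio 1:1 ⇒ n(H2SO4) = 2.7479 mol.
Reaction (2): H2SO4→HCl ratio 1:2 ⇒ n(HCl) = 5.4959 mol.
Reaction (3): HCl→NH4Cl ratio 1:1 ⇒ n(NH4Cl) = 5.4959 mol.
Mass of NH4Cl = 5.4959 × 53.492 = 293.99 g.

294.0 g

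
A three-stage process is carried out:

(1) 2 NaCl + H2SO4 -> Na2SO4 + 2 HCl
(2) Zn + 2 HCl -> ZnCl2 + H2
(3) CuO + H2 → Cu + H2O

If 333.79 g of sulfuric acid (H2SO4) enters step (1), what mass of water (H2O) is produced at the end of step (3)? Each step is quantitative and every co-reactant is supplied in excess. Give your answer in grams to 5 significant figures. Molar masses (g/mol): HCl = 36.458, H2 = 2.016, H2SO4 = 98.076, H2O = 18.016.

61.315 g

n(H2SO4) = 333.79 / 98.076 = 3.40338 mol.
Reaction (1): H2SO4→HCl ratio 1:2 ⇒ n(HCl) = 6.80676 mol.
Reaction (2): HCl→H2 ratio 2:1 ⇒ n(H2) = 3.40338 mol.
Reaction (3): H2→H2O ratio 1:1 ⇒ n(H2O) = 3.40338 mol.
Mass of H2O = 3.40338 × 18.016 = 61.3153 g.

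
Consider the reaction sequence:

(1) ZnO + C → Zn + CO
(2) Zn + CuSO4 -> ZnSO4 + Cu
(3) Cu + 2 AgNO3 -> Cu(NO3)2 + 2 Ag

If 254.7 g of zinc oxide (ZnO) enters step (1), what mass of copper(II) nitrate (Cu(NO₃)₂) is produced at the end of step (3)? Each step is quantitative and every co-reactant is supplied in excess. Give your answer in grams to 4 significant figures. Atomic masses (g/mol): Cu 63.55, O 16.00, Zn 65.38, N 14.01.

587.0 g

M(ZnO) = 65.38 + 16.00 = 81.38 g/mol.
M(Cu(NO3)2) = 63.55 + 2(14.01) + 6(16.00) = 187.57 g/mol.
n(ZnO) = 254.7 / 81.38 = 3.1298 mol.
Reaction (1): ZnO→Zn ratio 1:1 ⇒ n(Zn) = 3.1298 mol.
Reaction (2): Zn→Cu ratio 1:1 ⇒ n(Cu) = 3.1298 mol.
Reaction (3): Cu→Cu(NO3)2 ratio 1:1 ⇒ n(Cu(NO3)2) = 3.1298 mol.
Mass of Cu(NO3)2 = 3.1298 × 187.57 = 587.05 g.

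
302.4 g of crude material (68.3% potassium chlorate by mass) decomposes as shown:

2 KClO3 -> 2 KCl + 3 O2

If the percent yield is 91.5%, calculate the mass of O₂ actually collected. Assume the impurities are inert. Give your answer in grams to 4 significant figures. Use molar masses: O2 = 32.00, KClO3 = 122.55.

Pure KClO3 available = 302.4 g × 0.683 = 206.54 g.
n(KClO3) = 206.54 g / 122.55 g/mol = 1.6853 mol.
From the equation the KClO3:O2 mole ratio is 2:3, so n(O2) = 1.6853 × 3/2 = 2.5280 mol.
Mass of O2 = 2.5280 mol × 32.00 g/mol = 80.897 g.
Actual mass collected = 80.897 g × 0.915 = 74.020 g.

74.02 g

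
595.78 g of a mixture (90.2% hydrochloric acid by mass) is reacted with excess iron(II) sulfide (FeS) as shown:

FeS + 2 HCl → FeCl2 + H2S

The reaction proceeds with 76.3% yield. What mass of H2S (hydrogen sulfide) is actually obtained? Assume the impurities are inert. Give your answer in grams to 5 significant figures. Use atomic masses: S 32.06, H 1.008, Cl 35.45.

191.62 g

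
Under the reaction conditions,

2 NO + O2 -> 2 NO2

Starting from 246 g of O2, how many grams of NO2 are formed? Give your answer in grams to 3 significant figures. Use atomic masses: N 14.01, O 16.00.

M(O2) = 2(16.00) = 32.00 g/mol.
M(NO2) = 14.01 + 2(16.00) = 46.01 g/mol.
n(O2) = 246.0 g / 32.00 g/mol = 7.688 mol.
From the equation the O2:NO2 mole ratio is 1:2, so n(NO2) = 7.688 × 2/1 = 15.38 mol.
Mass of NO2 = 15.38 mol × 46.01 g/mol = 707.4 g.

707 g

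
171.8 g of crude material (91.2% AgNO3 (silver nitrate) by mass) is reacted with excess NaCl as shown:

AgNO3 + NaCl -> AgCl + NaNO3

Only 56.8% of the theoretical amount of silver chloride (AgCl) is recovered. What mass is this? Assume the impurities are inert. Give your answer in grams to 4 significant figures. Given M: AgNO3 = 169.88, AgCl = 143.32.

Pure AgNO3 available = 171.8 g × 0.912 = 156.68 g.
n(AgNO3) = 156.68 g / 169.88 g/mol = 0.92231 mol.
From the equation the AgNO3:AgCl mole ratio is 1:1, so n(AgCl) = 0.92231 × 1/1 = 0.92231 mol.
Mass of AgCl = 0.92231 mol × 143.32 g/mol = 132.19 g.
Actual mass collected = 132.19 g × 0.568 = 75.081 g.

75.08 g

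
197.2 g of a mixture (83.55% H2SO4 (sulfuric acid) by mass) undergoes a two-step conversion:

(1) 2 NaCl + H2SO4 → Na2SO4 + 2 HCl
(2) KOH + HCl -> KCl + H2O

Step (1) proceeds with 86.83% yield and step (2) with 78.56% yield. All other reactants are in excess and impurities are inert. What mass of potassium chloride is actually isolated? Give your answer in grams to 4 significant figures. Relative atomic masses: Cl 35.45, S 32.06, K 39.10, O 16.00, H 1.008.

170.9 g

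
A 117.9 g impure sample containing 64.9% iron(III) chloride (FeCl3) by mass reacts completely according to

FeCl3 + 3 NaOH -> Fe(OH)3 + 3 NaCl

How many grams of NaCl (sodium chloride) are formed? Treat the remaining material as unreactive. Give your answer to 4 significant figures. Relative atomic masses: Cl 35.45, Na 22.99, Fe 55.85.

82.71 g

Mass of pure FeCl3 = 117.9 g × 0.649 = 76.517 g.
M(FeCl3) = 55.85 + 3(35.45) = 162.20 g/mol.
M(NaCl) = 22.99 + 35.45 = 58.44 g/mol.
n(FeCl3) = 76.517 g / 162.20 g/mol = 0.47175 mol.
From the equation the FeCl3:NaCl mole ratio is 1:3, so n(NaCl) = 0.47175 × 3/1 = 1.4152 mol.
Mass of NaCl = 1.4152 mol × 58.44 g/mol = 82.706 g.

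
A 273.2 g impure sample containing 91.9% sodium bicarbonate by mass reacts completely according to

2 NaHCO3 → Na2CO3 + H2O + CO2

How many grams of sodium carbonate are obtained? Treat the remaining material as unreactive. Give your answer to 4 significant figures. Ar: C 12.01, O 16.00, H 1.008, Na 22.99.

Mass of pure NaHCO3 = 273.2 g × 0.919 = 251.07 g.
M(NaHCO3) = 22.99 + 1.008 + 12.01 + 3(16.00) = 84.008 g/mol.
M(Na2CO3) = 2(22.99) + 12.01 + 3(16.00) = 105.99 g/mol.
n(NaHCO3) = 251.07 g / 84.008 g/mol = 2.9887 mol.
From the equation the NaHCO3:Na2CO3 mole ratio is 2:1, so n(Na2CO3) = 2.9887 × 1/2 = 1.4943 mol.
Mass of Na2CO3 = 1.4943 mol × 105.99 g/mol = 158.38 g.

158.4 g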